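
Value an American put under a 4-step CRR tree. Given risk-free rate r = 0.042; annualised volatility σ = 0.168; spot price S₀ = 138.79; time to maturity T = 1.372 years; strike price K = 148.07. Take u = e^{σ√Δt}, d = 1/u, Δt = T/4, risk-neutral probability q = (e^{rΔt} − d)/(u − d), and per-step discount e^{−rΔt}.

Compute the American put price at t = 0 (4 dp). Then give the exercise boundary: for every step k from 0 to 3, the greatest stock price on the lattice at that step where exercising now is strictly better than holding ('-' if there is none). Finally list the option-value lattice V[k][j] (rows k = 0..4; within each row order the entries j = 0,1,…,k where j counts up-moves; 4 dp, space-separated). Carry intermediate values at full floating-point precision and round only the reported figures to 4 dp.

price = 13.3632
boundary = - 125.7846 113.9978 125.7846
tree:
13.3632
22.2854 6.3880
34.0722 12.1385 1.8336
44.7544 22.2854 4.1250 0.0000
54.4357 34.0722 9.2800 0.0000 0.0000

Δt=0.34300  u=1.10339  d=0.90629  q=0.54904  discount=0.98570
step 4 (expiry): payoffs max(K−S,0) = 54.4357 34.0722 9.2800 0.0000 0.0000
step 3: (k=3,j=0): S=103.3156, (K−S)⁺=44.7544, hold=42.6366 ⇒ V=44.7544 exercise | (k=3,j=1): S=125.7846, (K−S)⁺=22.2854, hold=20.1676 ⇒ V=22.2854 exercise | (k=3,j=2): S=153.1401, (K−S)⁺=0.0000, hold=4.1250 ⇒ V=4.1250 continue | (k=3,j=3): S=186.4449, (K−S)⁺=0.0000, hold=0.0000 ⇒ V=0.0000 continue  boundary S*=125.7846
step 2: (k=2,j=0): S=113.9978, (K−S)⁺=34.0722, hold=31.9543 ⇒ V=34.0722 exercise | (k=2,j=1): S=138.7900, (K−S)⁺=9.2800, hold=12.1385 ⇒ V=12.1385 continue | (k=2,j=2): S=168.9739, (K−S)⁺=0.0000, hold=1.8336 ⇒ V=1.8336 continue  boundary S*=113.9978
step 1: (k=1,j=0): S=125.7846, (K−S)⁺=22.2854, hold=21.7146 ⇒ V=22.2854 exercise | (k=1,j=1): S=153.1401, (K−S)⁺=0.0000, hold=6.3880 ⇒ V=6.3880 continue  boundary S*=125.7846
step 0: (k=0,j=0): S=138.7900, (K−S)⁺=9.2800, hold=13.3632 ⇒ V=13.3632 continue  boundary S*=-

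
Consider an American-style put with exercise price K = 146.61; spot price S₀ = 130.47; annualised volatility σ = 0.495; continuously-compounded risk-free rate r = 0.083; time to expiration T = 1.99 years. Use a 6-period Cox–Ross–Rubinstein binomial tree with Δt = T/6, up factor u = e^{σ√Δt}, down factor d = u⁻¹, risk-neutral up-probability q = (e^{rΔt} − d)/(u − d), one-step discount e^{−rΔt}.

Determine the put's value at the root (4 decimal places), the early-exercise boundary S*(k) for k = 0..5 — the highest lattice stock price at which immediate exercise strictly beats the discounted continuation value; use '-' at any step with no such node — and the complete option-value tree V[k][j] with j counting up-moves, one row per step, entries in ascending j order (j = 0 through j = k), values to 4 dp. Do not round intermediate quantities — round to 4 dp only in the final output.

params: Δt=0.33167 u=1.32986 d=0.75196 q=0.47751 e^(-rΔt)=0.97285
t_6 payoffs: 123.0228 104.8954 72.8367 16.1400 0.0000 0.0000 0.0000
t_5: node(5,0) S=31.3677 payoff=115.2423 vs cont=111.2614 → 115.2423 [stop]  node(5,1) S=55.4745 payoff=91.1355 vs cont=87.1546 → 91.1355 [stop]  node(5,2) S=98.1081 payoff=48.5019 vs cont=44.5210 → 48.5019 [stop]  node(5,3) S=173.5067 payoff=0.0000 vs cont=8.2041 → 8.2041 [wait]  node(5,4) S=306.8510 payoff=0.0000 vs cont=0.0000 → 0.0000 [wait]  node(5,5) S=542.6738 payoff=0.0000 vs cont=0.0000 → 0.0000 [wait]  ⇒ S*(5)=98.1081
t_4: node(4,0) S=41.7146 payoff=104.8954 vs cont=100.9145 → 104.8954 [stop]  node(4,1) S=73.7733 payoff=72.8367 vs cont=68.8558 → 72.8367 [stop]  node(4,2) S=130.4700 payoff=16.1400 vs cont=28.4649 → 28.4649 [wait]  node(4,3) S=230.7395 payoff=0.0000 vs cont=4.1702 → 4.1702 [wait]  node(4,4) S=408.0686 payoff=0.0000 vs cont=0.0000 → 0.0000 [wait]  ⇒ S*(4)=73.7733
t_3: node(3,0) S=55.4745 payoff=91.1355 vs cont=87.1546 → 91.1355 [stop]  node(3,1) S=98.1081 payoff=48.5019 vs cont=50.2464 → 50.2464 [wait]  node(3,2) S=173.5067 payoff=0.0000 vs cont=16.4061 → 16.4061 [wait]  node(3,3) S=306.8510 payoff=0.0000 vs cont=2.1197 → 2.1197 [wait]  ⇒ S*(3)=55.4745
t_2: node(2,0) S=73.7733 payoff=72.8367 vs cont=69.6662 → 72.8367 [stop]  node(2,1) S=130.4700 payoff=16.1400 vs cont=33.1618 → 33.1618 [wait]  node(2,2) S=230.7395 payoff=0.0000 vs cont=9.3240 → 9.3240 [wait]  ⇒ S*(2)=73.7733
t_1: node(1,0) S=98.1081 payoff=48.5019 vs cont=52.4283 → 52.4283 [wait]  node(1,1) S=173.5067 payoff=0.0000 vs cont=21.1877 → 21.1877 [wait]  ⇒ S*(1)=-
t_0: node(0,0) S=130.4700 payoff=16.1400 vs cont=36.4922 → 36.4922 [wait]  ⇒ S*(0)=-

price = 36.4922
boundary = - - 73.7733 55.4745 73.7733 98.1081
tree:
36.4922
52.4283 21.1877
72.8367 33.1618 9.3240
91.1355 50.2464 16.4061 2.1197
104.8954 72.8367 28.4649 4.1702 0.0000
115.2423 91.1355 48.5019 8.2041 0.0000 0.0000
123.0228 104.8954 72.8367 16.1400 0.0000 0.0000 0.0000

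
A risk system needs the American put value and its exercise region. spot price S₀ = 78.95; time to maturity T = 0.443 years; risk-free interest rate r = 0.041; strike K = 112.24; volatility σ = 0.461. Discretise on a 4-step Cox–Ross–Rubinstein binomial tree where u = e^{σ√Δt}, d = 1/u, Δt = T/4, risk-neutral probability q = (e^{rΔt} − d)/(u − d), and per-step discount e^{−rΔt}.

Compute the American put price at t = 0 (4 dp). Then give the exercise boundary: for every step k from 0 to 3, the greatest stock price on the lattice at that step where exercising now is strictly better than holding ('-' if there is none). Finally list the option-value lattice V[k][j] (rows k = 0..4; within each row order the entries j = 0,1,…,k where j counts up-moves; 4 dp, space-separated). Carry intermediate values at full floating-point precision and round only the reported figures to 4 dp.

price = 34.0723
boundary = - 67.7211 78.9500 92.0408
tree:
34.0723
44.5189 22.9206
54.1507 33.2900 11.7471
62.4126 44.5189 20.1992 2.5733
69.4995 54.1507 33.2900 4.9379 0.0000

Δt=0.11075  u=1.16581  d=0.85777  q=0.47650  discount=0.99547
step 4 (expiry): payoffs max(K−S,0) = 69.4995 54.1507 33.2900 4.9379 0.0000
step 3: (k=3,j=0): S=49.8274, (K−S)⁺=62.4126, hold=61.9041 ⇒ V=62.4126 exercise | (k=3,j=1): S=67.7211, (K−S)⁺=44.5189, hold=44.0104 ⇒ V=44.5189 exercise | (k=3,j=2): S=92.0408, (K−S)⁺=20.1992, hold=19.6907 ⇒ V=20.1992 exercise | (k=3,j=3): S=125.0939, (K−S)⁺=0.0000, hold=2.5733 ⇒ V=2.5733 continue  boundary S*=92.0408
step 2: (k=2,j=0): S=58.0893, (K−S)⁺=54.1507, hold=53.6422 ⇒ V=54.1507 exercise | (k=2,j=1): S=78.9500, (K−S)⁺=33.2900, hold=32.7815 ⇒ V=33.2900 exercise | (k=2,j=2): S=107.3021, (K−S)⁺=4.9379, hold=11.7471 ⇒ V=11.7471 continue  boundary S*=78.9500
step 1: (k=1,j=0): S=67.7211, (K−S)⁺=44.5189, hold=44.0104 ⇒ V=44.5189 exercise | (k=1,j=1): S=92.0408, (K−S)⁺=20.1992, hold=22.9206 ⇒ V=22.9206 continue  boundary S*=67.7211
step 0: (k=0,j=0): S=78.9500, (K−S)⁺=33.2900, hold=34.0723 ⇒ V=34.0723 continue  boundary S*=-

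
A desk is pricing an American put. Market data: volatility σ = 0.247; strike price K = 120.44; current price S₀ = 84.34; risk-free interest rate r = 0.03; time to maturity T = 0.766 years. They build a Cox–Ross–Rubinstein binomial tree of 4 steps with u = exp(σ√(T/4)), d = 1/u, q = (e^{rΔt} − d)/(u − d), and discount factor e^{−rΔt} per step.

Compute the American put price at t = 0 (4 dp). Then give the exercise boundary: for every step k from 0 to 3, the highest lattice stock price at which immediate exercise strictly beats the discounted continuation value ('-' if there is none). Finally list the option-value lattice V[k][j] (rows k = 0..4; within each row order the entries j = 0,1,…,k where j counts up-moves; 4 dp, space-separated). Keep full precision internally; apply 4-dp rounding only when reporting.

params: Δt=0.19150 u=1.11415 d=0.89755 q=0.49960 e^(-rΔt)=0.99427
t_4 payoffs: 65.7052 52.4964 36.1000 15.7468 0.0000
t_3: node(3,0) S=60.9826 payoff=59.4574 vs cont=58.7674 → 59.4574 [stop]  node(3,1) S=75.6992 payoff=44.7408 vs cont=44.0509 → 44.7408 [stop]  node(3,2) S=93.9671 payoff=26.4729 vs cont=25.7829 → 26.4729 [stop]  node(3,3) S=116.6436 payoff=3.7964 vs cont=7.8345 → 7.8345 [wait]  ⇒ S*(3)=93.9671
t_2: node(2,0) S=67.9436 payoff=52.4964 vs cont=51.8064 → 52.4964 [stop]  node(2,1) S=84.3400 payoff=36.1000 vs cont=35.4101 → 36.1000 [stop]  node(2,2) S=104.6932 payoff=15.7468 vs cont=17.0627 → 17.0627 [wait]  ⇒ S*(2)=84.3400
t_1: node(1,0) S=75.6992 payoff=44.7408 vs cont=44.0509 → 44.7408 [stop]  node(1,1) S=93.9671 payoff=26.4729 vs cont=26.4366 → 26.4729 [stop]  ⇒ S*(1)=93.9671
t_0: node(0,0) S=84.3400 payoff=36.1000 vs cont=35.4101 → 36.1000 [stop]  ⇒ S*(0)=84.3400

price = 36.1000
boundary = 84.3400 93.9671 84.3400 93.9671
tree:
36.1000
44.7408 26.4729
52.4964 36.1000 17.0627
59.4574 44.7408 26.4729 7.8345
65.7052 52.4964 36.1000 15.7468 0.0000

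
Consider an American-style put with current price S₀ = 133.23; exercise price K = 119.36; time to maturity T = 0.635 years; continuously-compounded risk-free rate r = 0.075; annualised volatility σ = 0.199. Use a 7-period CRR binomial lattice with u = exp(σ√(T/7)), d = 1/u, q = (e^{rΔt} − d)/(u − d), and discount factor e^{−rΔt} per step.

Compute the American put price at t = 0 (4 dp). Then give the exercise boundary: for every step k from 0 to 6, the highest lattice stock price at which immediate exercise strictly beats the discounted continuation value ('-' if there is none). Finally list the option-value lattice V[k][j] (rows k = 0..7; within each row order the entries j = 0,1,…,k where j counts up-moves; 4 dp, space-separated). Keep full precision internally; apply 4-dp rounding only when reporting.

price = 1.8693
boundary = - - - - 104.8291 98.7306 104.8291
tree:
1.8693
3.2736 0.7058
5.5797 1.3656 0.1570
9.1961 2.5934 0.3451 0.0000
14.5309 4.8027 0.7586 0.0000 0.0000
20.6294 8.5837 1.6674 0.0000 0.0000 0.0000
26.3731 14.5309 3.6650 0.0000 0.0000 0.0000 0.0000
31.7827 20.6294 8.0557 0.0000 0.0000 0.0000 0.0000 0.0000

params: Δt=0.09071 u=1.06177 d=0.94182 q=0.54194 e^(-rΔt)=0.99322
t_7 payoffs: 31.7827 20.6294 8.0557 0.0000 0.0000 0.0000 0.0000 0.0000
t_6: node(6,0) S=92.9869 payoff=26.3731 vs cont=25.5638 → 26.3731 [stop]  node(6,1) S=104.8291 payoff=14.5309 vs cont=13.7216 → 14.5309 [stop]  node(6,2) S=118.1794 payoff=1.1806 vs cont=3.6650 → 3.6650 [wait]  node(6,3) S=133.2300 payoff=0.0000 vs cont=0.0000 → 0.0000 [wait]  node(6,4) S=150.1973 payoff=0.0000 vs cont=0.0000 → 0.0000 [wait]  node(6,5) S=169.3255 payoff=0.0000 vs cont=0.0000 → 0.0000 [wait]  node(6,6) S=190.8897 payoff=0.0000 vs cont=0.0000 → 0.0000 [wait]  ⇒ S*(6)=104.8291
t_5: node(5,0) S=98.7306 payoff=20.6294 vs cont=19.8201 → 20.6294 [stop]  node(5,1) S=111.3043 payoff=8.0557 vs cont=8.5837 → 8.5837 [wait]  node(5,2) S=125.4793 payoff=0.0000 vs cont=1.6674 → 1.6674 [wait]  node(5,3) S=141.4595 payoff=0.0000 vs cont=0.0000 → 0.0000 [wait]  node(5,4) S=159.4749 payoff=0.0000 vs cont=0.0000 → 0.0000 [wait]  node(5,5) S=179.7845 payoff=0.0000 vs cont=0.0000 → 0.0000 [wait]  ⇒ S*(5)=98.7306
t_4: node(4,0) S=104.8291 payoff=14.5309 vs cont=14.0058 → 14.5309 [stop]  node(4,1) S=118.1794 payoff=1.1806 vs cont=4.8027 → 4.8027 [wait]  node(4,2) S=133.2300 payoff=0.0000 vs cont=0.7586 → 0.7586 [wait]  node(4,3) S=150.1973 payoff=0.0000 vs cont=0.0000 → 0.0000 [wait]  node(4,4) S=169.3255 payoff=0.0000 vs cont=0.0000 → 0.0000 [wait]  ⇒ S*(4)=104.8291
t_3: node(3,0) S=111.3043 payoff=8.0557 vs cont=9.1961 → 9.1961 [wait]  node(3,1) S=125.4793 payoff=0.0000 vs cont=2.5934 → 2.5934 [wait]  node(3,2) S=141.4595 payoff=0.0000 vs cont=0.3451 → 0.3451 [wait]  node(3,3) S=159.4749 payoff=0.0000 vs cont=0.0000 → 0.0000 [wait]  ⇒ S*(3)=-
t_2: node(2,0) S=118.1794 payoff=1.1806 vs cont=5.5797 → 5.5797 [wait]  node(2,1) S=133.2300 payoff=0.0000 vs cont=1.3656 → 1.3656 [wait]  node(2,2) S=150.1973 payoff=0.0000 vs cont=0.1570 → 0.1570 [wait]  ⇒ S*(2)=-
t_1: node(1,0) S=125.4793 payoff=0.0000 vs cont=3.2736 → 3.2736 [wait]  node(1,1) S=141.4595 payoff=0.0000 vs cont=0.7058 → 0.7058 [wait]  ⇒ S*(1)=-
t_0: node(0,0) S=133.2300 payoff=0.0000 vs cont=1.8693 → 1.8693 [wait]  ⇒ S*(0)=-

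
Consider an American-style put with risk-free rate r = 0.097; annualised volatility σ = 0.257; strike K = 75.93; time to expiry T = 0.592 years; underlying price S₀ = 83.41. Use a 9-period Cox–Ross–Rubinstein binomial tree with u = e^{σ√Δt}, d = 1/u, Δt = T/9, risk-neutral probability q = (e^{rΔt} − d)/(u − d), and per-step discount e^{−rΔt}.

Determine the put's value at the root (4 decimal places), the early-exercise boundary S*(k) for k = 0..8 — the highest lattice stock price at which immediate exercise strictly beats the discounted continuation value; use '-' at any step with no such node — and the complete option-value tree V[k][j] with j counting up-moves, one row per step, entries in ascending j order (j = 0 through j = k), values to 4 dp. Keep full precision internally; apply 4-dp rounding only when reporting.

params: Δt=0.06578 u=1.06813 d=0.93621 q=0.53205 e^(-rΔt)=0.99364
t_9 payoffs: 29.8422 23.3479 15.9386 7.4851 0.0000 0.0000 0.0000 0.0000 0.0000 0.0000
t_8: node(8,0) S=49.2280 payoff=26.7020 vs cont=26.2191 → 26.7020 [stop]  node(8,1) S=56.1647 payoff=19.7653 vs cont=19.2824 → 19.7653 [stop]  node(8,2) S=64.0789 payoff=11.8511 vs cont=11.3682 → 11.8511 [stop]  node(8,3) S=73.1083 payoff=2.8217 vs cont=3.4804 → 3.4804 [wait]  node(8,4) S=83.4100 payoff=0.0000 vs cont=0.0000 → 0.0000 [wait]  node(8,5) S=95.1633 payoff=0.0000 vs cont=0.0000 → 0.0000 [wait]  node(8,6) S=108.5728 payoff=0.0000 vs cont=0.0000 → 0.0000 [wait]  node(8,7) S=123.8719 payoff=0.0000 vs cont=0.0000 → 0.0000 [wait]  node(8,8) S=141.3267 payoff=0.0000 vs cont=0.0000 → 0.0000 [wait]  ⇒ S*(8)=64.0789
t_7: node(7,0) S=52.5821 payoff=23.3479 vs cont=22.8650 → 23.3479 [stop]  node(7,1) S=59.9914 payoff=15.9386 vs cont=15.4556 → 15.9386 [stop]  node(7,2) S=68.4449 payoff=7.4851 vs cont=7.3504 → 7.4851 [stop]  node(7,3) S=78.0894 payoff=0.0000 vs cont=1.6183 → 1.6183 [wait]  node(7,4) S=89.0931 payoff=0.0000 vs cont=0.0000 → 0.0000 [wait]  node(7,5) S=101.6472 payoff=0.0000 vs cont=0.0000 → 0.0000 [wait]  node(7,6) S=115.9703 payoff=0.0000 vs cont=0.0000 → 0.0000 [wait]  node(7,7) S=132.3118 payoff=0.0000 vs cont=0.0000 → 0.0000 [wait]  ⇒ S*(7)=68.4449
t_6: node(6,0) S=56.1647 payoff=19.7653 vs cont=19.2824 → 19.7653 [stop]  node(6,1) S=64.0789 payoff=11.8511 vs cont=11.3682 → 11.8511 [stop]  node(6,2) S=73.1083 payoff=2.8217 vs cont=4.3360 → 4.3360 [wait]  node(6,3) S=83.4100 payoff=0.0000 vs cont=0.7525 → 0.7525 [wait]  node(6,4) S=95.1633 payoff=0.0000 vs cont=0.0000 → 0.0000 [wait]  node(6,5) S=108.5728 payoff=0.0000 vs cont=0.0000 → 0.0000 [wait]  node(6,6) S=123.8719 payoff=0.0000 vs cont=0.0000 → 0.0000 [wait]  ⇒ S*(6)=64.0789
t_5: node(5,0) S=59.9914 payoff=15.9386 vs cont=15.4556 → 15.9386 [stop]  node(5,1) S=68.4449 payoff=7.4851 vs cont=7.8027 → 7.8027 [wait]  node(5,2) S=78.0894 payoff=0.0000 vs cont=2.4139 → 2.4139 [wait]  node(5,3) S=89.0931 payoff=0.0000 vs cont=0.3499 → 0.3499 [wait]  node(5,4) S=101.6472 payoff=0.0000 vs cont=0.0000 → 0.0000 [wait]  node(5,5) S=115.9703 payoff=0.0000 vs cont=0.0000 → 0.0000 [wait]  ⇒ S*(5)=59.9914
t_4: node(4,0) S=64.0789 payoff=11.8511 vs cont=11.5361 → 11.8511 [stop]  node(4,1) S=73.1083 payoff=2.8217 vs cont=4.9042 → 4.9042 [wait]  node(4,2) S=83.4100 payoff=0.0000 vs cont=1.3074 → 1.3074 [wait]  node(4,3) S=95.1633 payoff=0.0000 vs cont=0.1627 → 0.1627 [wait]  node(4,4) S=108.5728 payoff=0.0000 vs cont=0.0000 → 0.0000 [wait]  ⇒ S*(4)=64.0789
t_3: node(3,0) S=68.4449 payoff=7.4851 vs cont=8.1032 → 8.1032 [wait]  node(3,1) S=78.0894 payoff=0.0000 vs cont=2.9715 → 2.9715 [wait]  node(3,2) S=89.0931 payoff=0.0000 vs cont=0.6939 → 0.6939 [wait]  node(3,3) S=101.6472 payoff=0.0000 vs cont=0.0756 → 0.0756 [wait]  ⇒ S*(3)=-
t_2: node(2,0) S=73.1083 payoff=2.8217 vs cont=5.3387 → 5.3387 [wait]  node(2,1) S=83.4100 payoff=0.0000 vs cont=1.7485 → 1.7485 [wait]  node(2,2) S=95.1633 payoff=0.0000 vs cont=0.3626 → 0.3626 [wait]  ⇒ S*(2)=-
t_1: node(1,0) S=78.0894 payoff=0.0000 vs cont=3.4068 → 3.4068 [wait]  node(1,1) S=89.0931 payoff=0.0000 vs cont=1.0047 → 1.0047 [wait]  ⇒ S*(1)=-
t_0: node(0,0) S=83.4100 payoff=0.0000 vs cont=2.1152 → 2.1152 [wait]  ⇒ S*(0)=-

price = 2.1152
boundary = - - - - 64.0789 59.9914 64.0789 68.4449 64.0789
tree:
2.1152
3.4068 1.0047
5.3387 1.7485 0.3626
8.1032 2.9715 0.6939 0.0756
11.8511 4.9042 1.3074 0.1627 0.0000
15.9386 7.8027 2.4139 0.3499 0.0000 0.0000
19.7653 11.8511 4.3360 0.7525 0.0000 0.0000 0.0000
23.3479 15.9386 7.4851 1.6183 0.0000 0.0000 0.0000 0.0000
26.7020 19.7653 11.8511 3.4804 0.0000 0.0000 0.0000 0.0000 0.0000
29.8422 23.3479 15.9386 7.4851 0.0000 0.0000 0.0000 0.0000 0.0000 0.0000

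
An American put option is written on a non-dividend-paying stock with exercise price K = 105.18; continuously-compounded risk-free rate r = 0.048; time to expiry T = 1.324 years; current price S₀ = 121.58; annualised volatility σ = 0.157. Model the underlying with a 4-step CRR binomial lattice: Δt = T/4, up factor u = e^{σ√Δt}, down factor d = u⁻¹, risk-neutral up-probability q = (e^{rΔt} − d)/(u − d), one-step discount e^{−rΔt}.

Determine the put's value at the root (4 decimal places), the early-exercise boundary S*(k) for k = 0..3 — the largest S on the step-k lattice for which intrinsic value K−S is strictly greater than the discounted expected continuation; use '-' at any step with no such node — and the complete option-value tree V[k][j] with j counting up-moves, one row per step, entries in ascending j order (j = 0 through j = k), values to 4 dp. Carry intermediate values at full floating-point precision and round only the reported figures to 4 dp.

price = 1.4526
boundary = - - - 92.7209
tree:
1.4526
3.0248 0.2880
6.2015 0.6742 0.0000
12.4591 1.5781 0.0000 0.0000
20.4671 3.6941 0.0000 0.0000 0.0000

params: Δt=0.33100 u=1.09453 d=0.91363 q=0.56596 e^(-rΔt)=0.98424
t_4 payoffs: 20.4671 3.6941 0.0000 0.0000 0.0000
t_3: node(3,0) S=92.7209 payoff=12.4591 vs cont=10.8012 → 12.4591 [stop]  node(3,1) S=111.0795 payoff=0.0000 vs cont=1.5781 → 1.5781 [wait]  node(3,2) S=133.0731 payoff=0.0000 vs cont=0.0000 → 0.0000 [wait]  node(3,3) S=159.4214 payoff=0.0000 vs cont=0.0000 → 0.0000 [wait]  ⇒ S*(3)=92.7209
t_2: node(2,0) S=101.4859 payoff=3.6941 vs cont=6.2015 → 6.2015 [wait]  node(2,1) S=121.5800 payoff=0.0000 vs cont=0.6742 → 0.6742 [wait]  node(2,2) S=145.6527 payoff=0.0000 vs cont=0.0000 → 0.0000 [wait]  ⇒ S*(2)=-
t_1: node(1,0) S=111.0795 payoff=0.0000 vs cont=3.0248 → 3.0248 [wait]  node(1,1) S=133.0731 payoff=0.0000 vs cont=0.2880 → 0.2880 [wait]  ⇒ S*(1)=-
t_0: node(0,0) S=121.5800 payoff=0.0000 vs cont=1.4526 → 1.4526 [wait]  ⇒ S*(0)=-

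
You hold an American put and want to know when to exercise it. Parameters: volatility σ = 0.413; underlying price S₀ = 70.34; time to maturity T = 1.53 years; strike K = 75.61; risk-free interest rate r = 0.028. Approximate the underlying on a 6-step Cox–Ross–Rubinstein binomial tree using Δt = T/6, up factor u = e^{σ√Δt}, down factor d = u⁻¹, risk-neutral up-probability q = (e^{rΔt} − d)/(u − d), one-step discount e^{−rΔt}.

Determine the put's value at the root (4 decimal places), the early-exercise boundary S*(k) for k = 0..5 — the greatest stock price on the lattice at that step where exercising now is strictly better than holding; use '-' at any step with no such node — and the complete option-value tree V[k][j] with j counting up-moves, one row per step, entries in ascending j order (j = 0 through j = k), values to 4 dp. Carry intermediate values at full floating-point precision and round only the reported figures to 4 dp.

price = 16.0876
boundary = - - - 37.6253 46.3505 57.0990
tree:
16.0876
22.2619 9.2346
29.7215 14.0260 3.8666
37.9847 20.6762 6.5940 0.7894
45.0674 29.2595 11.1235 1.4864 0.0000
50.8169 37.9847 18.5110 2.7988 0.0000 0.0000
55.4840 45.0674 29.2595 5.2700 0.0000 0.0000 0.0000

Δt=0.25500  u=1.23190  d=0.81176  q=0.46510  discount=0.99289
step 6 (expiry): payoffs max(K−S,0) = 55.4840 45.0674 29.2595 5.2700 0.0000 0.0000 0.0000
step 5: (k=5,j=0): S=24.7931, (K−S)⁺=50.8169, hold=50.2789 ⇒ V=50.8169 exercise | (k=5,j=1): S=37.6253, (K−S)⁺=37.9847, hold=37.4468 ⇒ V=37.9847 exercise | (k=5,j=2): S=57.0990, (K−S)⁺=18.5110, hold=17.9731 ⇒ V=18.5110 exercise | (k=5,j=3): S=86.6516, (K−S)⁺=0.0000, hold=2.7988 ⇒ V=2.7988 continue | (k=5,j=4): S=131.4998, (K−S)⁺=0.0000, hold=0.0000 ⇒ V=0.0000 continue | (k=5,j=5): S=199.5599, (K−S)⁺=0.0000, hold=0.0000 ⇒ V=0.0000 continue  boundary S*=57.0990
step 4: (k=4,j=0): S=30.5426, (K−S)⁺=45.0674, hold=44.5295 ⇒ V=45.0674 exercise | (k=4,j=1): S=46.3505, (K−S)⁺=29.2595, hold=28.7216 ⇒ V=29.2595 exercise | (k=4,j=2): S=70.3400, (K−S)⁺=5.2700, hold=11.1235 ⇒ V=11.1235 continue | (k=4,j=3): S=106.7458, (K−S)⁺=0.0000, hold=1.4864 ⇒ V=1.4864 continue | (k=4,j=4): S=161.9941, (K−S)⁺=0.0000, hold=0.0000 ⇒ V=0.0000 continue  boundary S*=46.3505
step 3: (k=3,j=0): S=37.6253, (K−S)⁺=37.9847, hold=37.4468 ⇒ V=37.9847 exercise | (k=3,j=1): S=57.0990, (K−S)⁺=18.5110, hold=20.6762 ⇒ V=20.6762 continue | (k=3,j=2): S=86.6516, (K−S)⁺=0.0000, hold=6.5940 ⇒ V=6.5940 continue | (k=3,j=3): S=131.4998, (K−S)⁺=0.0000, hold=0.7894 ⇒ V=0.7894 continue  boundary S*=37.6253
step 2: (k=2,j=0): S=46.3505, (K−S)⁺=29.2595, hold=29.7215 ⇒ V=29.7215 continue | (k=2,j=1): S=70.3400, (K−S)⁺=5.2700, hold=14.0260 ⇒ V=14.0260 continue | (k=2,j=2): S=106.7458, (K−S)⁺=0.0000, hold=3.8666 ⇒ V=3.8666 continue  boundary S*=-
step 1: (k=1,j=0): S=57.0990, (K−S)⁺=18.5110, hold=22.2619 ⇒ V=22.2619 continue | (k=1,j=1): S=86.6516, (K−S)⁺=0.0000, hold=9.2346 ⇒ V=9.2346 continue  boundary S*=-
step 0: (k=0,j=0): S=70.3400, (K−S)⁺=5.2700, hold=16.0876 ⇒ V=16.0876 continue  boundary S*=-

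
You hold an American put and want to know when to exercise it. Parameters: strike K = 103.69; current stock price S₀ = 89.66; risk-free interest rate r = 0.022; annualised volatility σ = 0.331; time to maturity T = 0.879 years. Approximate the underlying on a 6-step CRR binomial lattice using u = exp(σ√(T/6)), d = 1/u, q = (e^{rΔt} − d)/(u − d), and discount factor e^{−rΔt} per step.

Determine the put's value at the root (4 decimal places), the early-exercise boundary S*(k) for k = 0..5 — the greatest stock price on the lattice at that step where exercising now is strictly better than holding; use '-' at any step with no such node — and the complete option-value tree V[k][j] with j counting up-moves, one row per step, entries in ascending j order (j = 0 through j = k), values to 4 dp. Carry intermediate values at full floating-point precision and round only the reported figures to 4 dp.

Δt=0.14650  u=1.13507  d=0.88101  q=0.48108  discount=0.99678
step 6 (expiry): payoffs max(K−S,0) = 61.7652 49.6751 34.0985 14.0300 0.0000 0.0000 0.0000
step 5: (k=5,j=0): S=47.5874, (K−S)⁺=56.1026, hold=55.7689 ⇒ V=56.1026 exercise | (k=5,j=1): S=61.3105, (K−S)⁺=42.3795, hold=42.0459 ⇒ V=42.3795 exercise | (k=5,j=2): S=78.9910, (K−S)⁺=24.6990, hold=24.3654 ⇒ V=24.6990 exercise | (k=5,j=3): S=101.7701, (K−S)⁺=1.9199, hold=7.2571 ⇒ V=7.2571 continue | (k=5,j=4): S=131.1181, (K−S)⁺=0.0000, hold=0.0000 ⇒ V=0.0000 continue | (k=5,j=5): S=168.9295, (K−S)⁺=0.0000, hold=0.0000 ⇒ V=0.0000 continue  boundary S*=78.9910
step 4: (k=4,j=0): S=54.0149, (K−S)⁺=49.6751, hold=49.3415 ⇒ V=49.6751 exercise | (k=4,j=1): S=69.5915, (K−S)⁺=34.0985, hold=33.7649 ⇒ V=34.0985 exercise | (k=4,j=2): S=89.6600, (K−S)⁺=14.0300, hold=16.2557 ⇒ V=16.2557 continue | (k=4,j=3): S=115.5158, (K−S)⁺=0.0000, hold=3.7538 ⇒ V=3.7538 continue | (k=4,j=4): S=148.8278, (K−S)⁺=0.0000, hold=0.0000 ⇒ V=0.0000 continue  boundary S*=69.5915
step 3: (k=3,j=0): S=61.3105, (K−S)⁺=42.3795, hold=42.0459 ⇒ V=42.3795 exercise | (k=3,j=1): S=78.9910, (K−S)⁺=24.6990, hold=25.4326 ⇒ V=25.4326 continue | (k=3,j=2): S=101.7701, (K−S)⁺=1.9199, hold=10.2083 ⇒ V=10.2083 continue | (k=3,j=3): S=131.1181, (K−S)⁺=0.0000, hold=1.9416 ⇒ V=1.9416 continue  boundary S*=61.3105
step 2: (k=2,j=0): S=69.5915, (K−S)⁺=34.0985, hold=34.1167 ⇒ V=34.1167 continue | (k=2,j=1): S=89.6600, (K−S)⁺=14.0300, hold=18.0503 ⇒ V=18.0503 continue | (k=2,j=2): S=115.5158, (K−S)⁺=0.0000, hold=6.2114 ⇒ V=6.2114 continue  boundary S*=-
step 1: (k=1,j=0): S=78.9910, (K−S)⁺=24.6990, hold=26.3026 ⇒ V=26.3026 continue | (k=1,j=1): S=101.7701, (K−S)⁺=1.9199, hold=12.3151 ⇒ V=12.3151 continue  boundary S*=-
step 0: (k=0,j=0): S=89.6600, (K−S)⁺=14.0300, hold=19.5106 ⇒ V=19.5106 continue  boundary S*=-

price = 19.5106
boundary = - - - 61.3105 69.5915 78.9910
tree:
19.5106
26.3026 12.3151
34.1167 18.0503 6.2114
42.3795 25.4326 10.2083 1.9416
49.6751 34.0985 16.2557 3.7538 0.0000
56.1026 42.3795 24.6990 7.2571 0.0000 0.0000
61.7652 49.6751 34.0985 14.0300 0.0000 0.0000 0.0000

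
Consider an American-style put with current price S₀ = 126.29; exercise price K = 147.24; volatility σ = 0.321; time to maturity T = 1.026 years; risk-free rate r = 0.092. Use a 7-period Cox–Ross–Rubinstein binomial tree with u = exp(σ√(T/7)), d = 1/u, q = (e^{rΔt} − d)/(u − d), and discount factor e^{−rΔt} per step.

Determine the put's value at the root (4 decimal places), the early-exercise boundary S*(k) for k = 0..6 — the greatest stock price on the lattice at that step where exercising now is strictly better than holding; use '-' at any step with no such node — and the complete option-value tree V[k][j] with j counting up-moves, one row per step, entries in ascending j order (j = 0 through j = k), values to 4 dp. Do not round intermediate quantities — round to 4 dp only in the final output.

params: Δt=0.14657 u=1.13076 d=0.88436 q=0.52441 e^(-rΔt)=0.98661
t_7 payoffs: 93.8125 78.9262 59.8920 35.5545 4.4358 0.0000 0.0000 0.0000
t_6: node(6,0) S=60.4139 payoff=86.8261 vs cont=84.8540 → 86.8261 [stop]  node(6,1) S=77.2468 payoff=69.9932 vs cont=68.0210 → 69.9932 [stop]  node(6,2) S=98.7699 payoff=48.4701 vs cont=46.4979 → 48.4701 [stop]  node(6,3) S=126.2900 payoff=20.9500 vs cont=18.9779 → 20.9500 [stop]  node(6,4) S=161.4779 payoff=0.0000 vs cont=2.0814 → 2.0814 [wait]  node(6,5) S=206.4701 payoff=0.0000 vs cont=0.0000 → 0.0000 [wait]  node(6,6) S=263.9984 payoff=0.0000 vs cont=0.0000 → 0.0000 [wait]  ⇒ S*(6)=126.2900
t_5: node(5,0) S=68.3138 payoff=78.9262 vs cont=76.9540 → 78.9262 [stop]  node(5,1) S=87.3480 payoff=59.8920 vs cont=57.9199 → 59.8920 [stop]  node(5,2) S=111.6855 payoff=35.5545 vs cont=33.5823 → 35.5545 [stop]  node(5,3) S=142.8042 payoff=4.4358 vs cont=10.9070 → 10.9070 [wait]  node(5,4) S=182.5934 payoff=0.0000 vs cont=0.9766 → 0.9766 [wait]  node(5,5) S=233.4690 payoff=0.0000 vs cont=0.0000 → 0.0000 [wait]  ⇒ S*(5)=111.6855
t_4: node(4,0) S=77.2468 payoff=69.9932 vs cont=68.0210 → 69.9932 [stop]  node(4,1) S=98.7699 payoff=48.4701 vs cont=46.4979 → 48.4701 [stop]  node(4,2) S=126.2900 payoff=20.9500 vs cont=22.3260 → 22.3260 [wait]  node(4,3) S=161.4779 payoff=0.0000 vs cont=5.6231 → 5.6231 [wait]  node(4,4) S=206.4701 payoff=0.0000 vs cont=0.4582 → 0.4582 [wait]  ⇒ S*(4)=98.7699
t_3: node(3,0) S=87.3480 payoff=59.8920 vs cont=57.9199 → 59.8920 [stop]  node(3,1) S=111.6855 payoff=35.5545 vs cont=34.2942 → 35.5545 [stop]  node(3,2) S=142.8042 payoff=4.4358 vs cont=13.3851 → 13.3851 [wait]  node(3,3) S=182.5934 payoff=0.0000 vs cont=2.8755 → 2.8755 [wait]  ⇒ S*(3)=111.6855
t_2: node(2,0) S=98.7699 payoff=48.4701 vs cont=46.4979 → 48.4701 [stop]  node(2,1) S=126.2900 payoff=20.9500 vs cont=23.6081 → 23.6081 [wait]  node(2,2) S=161.4779 payoff=0.0000 vs cont=7.7683 → 7.7683 [wait]  ⇒ S*(2)=98.7699
t_1: node(1,0) S=111.6855 payoff=35.5545 vs cont=34.9576 → 35.5545 [stop]  node(1,1) S=142.8042 payoff=4.4358 vs cont=15.0966 → 15.0966 [wait]  ⇒ S*(1)=111.6855
t_0: node(0,0) S=126.2900 payoff=20.9500 vs cont=24.4936 → 24.4936 [wait]  ⇒ S*(0)=-

price = 24.4936
boundary = - 111.6855 98.7699 111.6855 98.7699 111.6855 126.2900
tree:
24.4936
35.5545 15.0966
48.4701 23.6081 7.7683
59.8920 35.5545 13.3851 2.8755
69.9932 48.4701 22.3260 5.6231 0.4582
78.9262 59.8920 35.5545 10.9070 0.9766 0.0000
86.8261 69.9932 48.4701 20.9500 2.0814 0.0000 0.0000
93.8125 78.9262 59.8920 35.5545 4.4358 0.0000 0.0000 0.0000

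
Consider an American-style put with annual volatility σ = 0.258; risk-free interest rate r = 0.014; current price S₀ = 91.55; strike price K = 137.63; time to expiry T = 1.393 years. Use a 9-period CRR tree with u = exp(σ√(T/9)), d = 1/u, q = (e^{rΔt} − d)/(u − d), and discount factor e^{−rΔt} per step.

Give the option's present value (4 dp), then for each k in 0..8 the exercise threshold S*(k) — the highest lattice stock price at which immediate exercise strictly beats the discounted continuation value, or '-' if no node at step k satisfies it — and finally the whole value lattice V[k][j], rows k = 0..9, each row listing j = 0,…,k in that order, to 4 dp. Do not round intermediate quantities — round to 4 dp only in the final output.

Δt=0.15478  u=1.10683  d=0.90348  q=0.48531  discount=0.99784
step 9 (expiry): payoffs max(K−S,0) = 100.9083 92.6431 82.5175 70.1130 54.9165 36.2995 13.4924 0.0000 0.0000 0.0000
step 8: (k=8,j=0): S=40.6448, (K−S)⁺=96.9852, hold=96.6873 ⇒ V=96.9852 exercise | (k=8,j=1): S=49.7930, (K−S)⁺=87.8370, hold=87.5391 ⇒ V=87.8370 exercise | (k=8,j=2): S=61.0002, (K−S)⁺=76.6298, hold=76.3319 ⇒ V=76.6298 exercise | (k=8,j=3): S=74.7300, (K−S)⁺=62.9000, hold=62.6021 ⇒ V=62.9000 exercise | (k=8,j=4): S=91.5500, (K−S)⁺=46.0800, hold=45.7821 ⇒ V=46.0800 exercise | (k=8,j=5): S=112.1558, (K−S)⁺=25.4742, hold=25.1763 ⇒ V=25.4742 exercise | (k=8,j=6): S=137.3995, (K−S)⁺=0.2305, hold=6.9293 ⇒ V=6.9293 continue | (k=8,j=7): S=168.3250, (K−S)⁺=0.0000, hold=0.0000 ⇒ V=0.0000 continue | (k=8,j=8): S=206.2111, (K−S)⁺=0.0000, hold=0.0000 ⇒ V=0.0000 continue  boundary S*=112.1558
step 7: (k=7,j=0): S=44.9869, (K−S)⁺=92.6431, hold=92.3452 ⇒ V=92.6431 exercise | (k=7,j=1): S=55.1125, (K−S)⁺=82.5175, hold=82.2196 ⇒ V=82.5175 exercise | (k=7,j=2): S=67.5170, (K−S)⁺=70.1130, hold=69.8151 ⇒ V=70.1130 exercise | (k=7,j=3): S=82.7135, (K−S)⁺=54.9165, hold=54.6185 ⇒ V=54.9165 exercise | (k=7,j=4): S=101.3305, (K−S)⁺=36.2995, hold=36.0016 ⇒ V=36.2995 exercise | (k=7,j=5): S=124.1376, (K−S)⁺=13.4924, hold=16.4385 ⇒ V=16.4385 continue | (k=7,j=6): S=152.0782, (K−S)⁺=0.0000, hold=3.5587 ⇒ V=3.5587 continue | (k=7,j=7): S=186.3075, (K−S)⁺=0.0000, hold=0.0000 ⇒ V=0.0000 continue  boundary S*=101.3305
step 6: (k=6,j=0): S=49.7930, (K−S)⁺=87.8370, hold=87.5391 ⇒ V=87.8370 exercise | (k=6,j=1): S=61.0002, (K−S)⁺=76.6298, hold=76.3319 ⇒ V=76.6298 exercise | (k=6,j=2): S=74.7300, (K−S)⁺=62.9000, hold=62.6021 ⇒ V=62.9000 exercise | (k=6,j=3): S=91.5500, (K−S)⁺=46.0800, hold=45.7821 ⇒ V=46.0800 exercise | (k=6,j=4): S=112.1558, (K−S)⁺=25.4742, hold=26.6030 ⇒ V=26.6030 continue | (k=6,j=5): S=137.3995, (K−S)⁺=0.2305, hold=10.1657 ⇒ V=10.1657 continue | (k=6,j=6): S=168.3250, (K−S)⁺=0.0000, hold=1.8276 ⇒ V=1.8276 continue  boundary S*=91.5500
step 5: (k=5,j=0): S=55.1125, (K−S)⁺=82.5175, hold=82.2196 ⇒ V=82.5175 exercise | (k=5,j=1): S=67.5170, (K−S)⁺=70.1130, hold=69.8151 ⇒ V=70.1130 exercise | (k=5,j=2): S=82.7135, (K−S)⁺=54.9165, hold=54.6185 ⇒ V=54.9165 exercise | (k=5,j=3): S=101.3305, (K−S)⁺=36.2995, hold=36.5482 ⇒ V=36.5482 continue | (k=5,j=4): S=124.1376, (K−S)⁺=13.4924, hold=18.5854 ⇒ V=18.5854 continue | (k=5,j=5): S=152.0782, (K−S)⁺=0.0000, hold=6.1059 ⇒ V=6.1059 continue  boundary S*=82.7135
step 4: (k=4,j=0): S=61.0002, (K−S)⁺=76.6298, hold=76.3319 ⇒ V=76.6298 exercise | (k=4,j=1): S=74.7300, (K−S)⁺=62.9000, hold=62.6021 ⇒ V=62.9000 exercise | (k=4,j=2): S=91.5500, (K−S)⁺=46.0800, hold=45.9025 ⇒ V=46.0800 exercise | (k=4,j=3): S=112.1558, (K−S)⁺=25.4742, hold=27.7704 ⇒ V=27.7704 continue | (k=4,j=4): S=137.3995, (K−S)⁺=0.2305, hold=12.5018 ⇒ V=12.5018 continue  boundary S*=91.5500
step 3: (k=3,j=0): S=67.5170, (K−S)⁺=70.1130, hold=69.8151 ⇒ V=70.1130 exercise | (k=3,j=1): S=82.7135, (K−S)⁺=54.9165, hold=54.6185 ⇒ V=54.9165 exercise | (k=3,j=2): S=101.3305, (K−S)⁺=36.2995, hold=37.1136 ⇒ V=37.1136 continue | (k=3,j=3): S=124.1376, (K−S)⁺=13.4924, hold=20.3163 ⇒ V=20.3163 continue  boundary S*=82.7135
step 2: (k=2,j=0): S=74.7300, (K−S)⁺=62.9000, hold=62.6021 ⇒ V=62.9000 exercise | (k=2,j=1): S=91.5500, (K−S)⁺=46.0800, hold=46.1763 ⇒ V=46.1763 continue | (k=2,j=2): S=112.1558, (K−S)⁺=25.4742, hold=28.8989 ⇒ V=28.8989 continue  boundary S*=74.7300
step 1: (k=1,j=0): S=82.7135, (K−S)⁺=54.9165, hold=54.6652 ⇒ V=54.9165 exercise | (k=1,j=1): S=101.3305, (K−S)⁺=36.2995, hold=37.7096 ⇒ V=37.7096 continue  boundary S*=82.7135
step 0: (k=0,j=0): S=91.5500, (K−S)⁺=46.0800, hold=46.4649 ⇒ V=46.4649 continue  boundary S*=-

price = 46.4649
boundary = - 82.7135 74.7300 82.7135 91.5500 82.7135 91.5500 101.3305 112.1558
tree:
46.4649
54.9165 37.7096
62.9000 46.1763 28.8989
70.1130 54.9165 37.1136 20.3163
76.6298 62.9000 46.0800 27.7704 12.5018
82.5175 70.1130 54.9165 36.5482 18.5854 6.1059
87.8370 76.6298 62.9000 46.0800 26.6030 10.1657 1.8276
92.6431 82.5175 70.1130 54.9165 36.2995 16.4385 3.5587 0.0000
96.9852 87.8370 76.6298 62.9000 46.0800 25.4742 6.9293 0.0000 0.0000
100.9083 92.6431 82.5175 70.1130 54.9165 36.2995 13.4924 0.0000 0.0000 0.0000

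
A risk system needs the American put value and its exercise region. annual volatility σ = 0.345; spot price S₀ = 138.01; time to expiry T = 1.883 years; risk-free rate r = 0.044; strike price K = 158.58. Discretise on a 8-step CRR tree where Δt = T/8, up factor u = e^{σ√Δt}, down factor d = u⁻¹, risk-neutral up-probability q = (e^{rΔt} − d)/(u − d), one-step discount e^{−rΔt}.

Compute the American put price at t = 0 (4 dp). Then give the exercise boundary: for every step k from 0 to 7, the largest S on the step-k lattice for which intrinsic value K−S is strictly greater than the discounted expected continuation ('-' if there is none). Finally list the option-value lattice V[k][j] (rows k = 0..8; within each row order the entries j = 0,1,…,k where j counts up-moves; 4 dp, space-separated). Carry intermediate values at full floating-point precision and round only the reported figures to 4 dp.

Δt=0.23538  u=1.18220  d=0.84588  q=0.48921  discount=0.98970
step 8 (expiry): payoffs max(K−S,0) = 122.4075 108.0253 87.9247 59.8322 20.5700 0.0000 0.0000 0.0000 0.0000
step 7: (k=7,j=0): S=42.7632, (K−S)⁺=115.8168, hold=114.1829 ⇒ V=115.8168 exercise | (k=7,j=1): S=59.7659, (K−S)⁺=98.8141, hold=97.1803 ⇒ V=98.8141 exercise | (k=7,j=2): S=83.5288, (K−S)⁺=75.0512, hold=73.4174 ⇒ V=75.0512 exercise | (k=7,j=3): S=116.7398, (K−S)⁺=41.8402, hold=40.2063 ⇒ V=41.8402 exercise | (k=7,j=4): S=163.1556, (K−S)⁺=0.0000, hold=10.3988 ⇒ V=10.3988 continue | (k=7,j=5): S=228.0263, (K−S)⁺=0.0000, hold=0.0000 ⇒ V=0.0000 continue | (k=7,j=6): S=318.6897, (K−S)⁺=0.0000, hold=0.0000 ⇒ V=0.0000 continue | (k=7,j=7): S=445.4008, (K−S)⁺=0.0000, hold=0.0000 ⇒ V=0.0000 continue  boundary S*=116.7398
step 6: (k=6,j=0): S=50.5547, (K−S)⁺=108.0253, hold=106.3914 ⇒ V=108.0253 exercise | (k=6,j=1): S=70.6553, (K−S)⁺=87.9247, hold=86.2909 ⇒ V=87.9247 exercise | (k=6,j=2): S=98.7478, (K−S)⁺=59.8322, hold=58.1983 ⇒ V=59.8322 exercise | (k=6,j=3): S=138.0100, (K−S)⁺=20.5700, hold=26.1862 ⇒ V=26.1862 continue | (k=6,j=4): S=192.8828, (K−S)⁺=0.0000, hold=5.2569 ⇒ V=5.2569 continue | (k=6,j=5): S=269.5731, (K−S)⁺=0.0000, hold=0.0000 ⇒ V=0.0000 continue | (k=6,j=6): S=376.7554, (K−S)⁺=0.0000, hold=0.0000 ⇒ V=0.0000 continue  boundary S*=98.7478
step 5: (k=5,j=0): S=59.7659, (K−S)⁺=98.8141, hold=97.1803 ⇒ V=98.8141 exercise | (k=5,j=1): S=83.5288, (K−S)⁺=75.0512, hold=73.4174 ⇒ V=75.0512 exercise | (k=5,j=2): S=116.7398, (K−S)⁺=41.8402, hold=42.9255 ⇒ V=42.9255 continue | (k=5,j=3): S=163.1556, (K−S)⁺=0.0000, hold=15.7832 ⇒ V=15.7832 continue | (k=5,j=4): S=228.0263, (K−S)⁺=0.0000, hold=2.6575 ⇒ V=2.6575 continue | (k=5,j=5): S=318.6897, (K−S)⁺=0.0000, hold=0.0000 ⇒ V=0.0000 continue  boundary S*=83.5288
step 4: (k=4,j=0): S=70.6553, (K−S)⁺=87.9247, hold=86.2909 ⇒ V=87.9247 exercise | (k=4,j=1): S=98.7478, (K−S)⁺=59.8322, hold=58.7238 ⇒ V=59.8322 exercise | (k=4,j=2): S=138.0100, (K−S)⁺=20.5700, hold=29.3418 ⇒ V=29.3418 continue | (k=4,j=3): S=192.8828, (K−S)⁺=0.0000, hold=9.2656 ⇒ V=9.2656 continue | (k=4,j=4): S=269.5731, (K−S)⁺=0.0000, hold=1.3435 ⇒ V=1.3435 continue  boundary S*=98.7478
step 3: (k=3,j=0): S=83.5288, (K−S)⁺=75.0512, hold=73.4174 ⇒ V=75.0512 exercise | (k=3,j=1): S=116.7398, (K−S)⁺=41.8402, hold=44.4533 ⇒ V=44.4533 continue | (k=3,j=2): S=163.1556, (K−S)⁺=0.0000, hold=19.3193 ⇒ V=19.3193 continue | (k=3,j=3): S=228.0263, (K−S)⁺=0.0000, hold=5.3345 ⇒ V=5.3345 continue  boundary S*=83.5288
step 2: (k=2,j=0): S=98.7478, (K−S)⁺=59.8322, hold=59.4635 ⇒ V=59.8322 exercise | (k=2,j=1): S=138.0100, (K−S)⁺=20.5700, hold=31.8263 ⇒ V=31.8263 continue | (k=2,j=2): S=192.8828, (K−S)⁺=0.0000, hold=12.3493 ⇒ V=12.3493 continue  boundary S*=98.7478
step 1: (k=1,j=0): S=116.7398, (K−S)⁺=41.8402, hold=45.6562 ⇒ V=45.6562 continue | (k=1,j=1): S=163.1556, (K−S)⁺=0.0000, hold=22.0683 ⇒ V=22.0683 continue  boundary S*=-
step 0: (k=0,j=0): S=138.0100, (K−S)⁺=20.5700, hold=33.7653 ⇒ V=33.7653 continue  boundary S*=-

price = 33.7653
boundary = - - 98.7478 83.5288 98.7478 83.5288 98.7478 116.7398
tree:
33.7653
45.6562 22.0683
59.8322 31.8263 12.3493
75.0512 44.4533 19.3193 5.3345
87.9247 59.8322 29.3418 9.2656 1.3435
98.8141 75.0512 42.9255 15.7832 2.6575 0.0000
108.0253 87.9247 59.8322 26.1862 5.2569 0.0000 0.0000
115.8168 98.8141 75.0512 41.8402 10.3988 0.0000 0.0000 0.0000
122.4075 108.0253 87.9247 59.8322 20.5700 0.0000 0.0000 0.0000 0.0000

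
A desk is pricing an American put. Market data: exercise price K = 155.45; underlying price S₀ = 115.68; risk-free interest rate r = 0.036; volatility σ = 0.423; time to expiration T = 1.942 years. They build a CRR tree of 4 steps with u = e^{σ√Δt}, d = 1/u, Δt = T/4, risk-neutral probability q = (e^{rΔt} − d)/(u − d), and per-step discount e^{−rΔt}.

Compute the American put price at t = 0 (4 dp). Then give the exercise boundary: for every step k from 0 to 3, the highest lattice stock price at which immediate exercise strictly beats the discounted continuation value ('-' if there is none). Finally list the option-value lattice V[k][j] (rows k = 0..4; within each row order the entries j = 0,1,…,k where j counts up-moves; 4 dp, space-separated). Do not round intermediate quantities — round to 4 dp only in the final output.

Δt=0.48550, u=1.34277, d=0.74473, q=0.45633, disc=e^(-rΔt)=0.98267
k=4 terminal: V=max(K-S,0) → 119.8666 91.2917 39.7700 0.0000 0.0000
k=3: j=0 S=47.7804 intr=107.6696 cont=104.9762 V=107.6696[EX]; j=1 S=86.1500 intr=69.3000 cont=66.6066 V=69.3000[EX]; j=2 S=155.3320 intr=0.1180 cont=21.2473 V=21.2473[hold]; j=3 S=280.0700 intr=0.0000 cont=0.0000 V=0.0000[hold]  S*(3)=86.1500
k=2: j=0 S=64.1583 intr=91.2917 cont=88.5984 V=91.2917[EX]; j=1 S=115.6800 intr=39.7700 cont=46.5515 V=46.5515[hold]; j=2 S=208.5757 intr=0.0000 cont=11.3514 V=11.3514[hold]  S*(2)=64.1583
k=1: j=0 S=86.1500 intr=69.3000 cont=69.6475 V=69.6475[hold]; j=1 S=155.3320 intr=0.1180 cont=29.9605 V=29.9605[hold]  S*(1)=-
k=0: j=0 S=115.6800 intr=39.7700 cont=50.6443 V=50.6443[hold]  S*(0)=-

price = 50.6443
boundary = - - 64.1583 86.1500
tree:
50.6443
69.6475 29.9605
91.2917 46.5515 11.3514
107.6696 69.3000 21.2473 0.0000
119.8666 91.2917 39.7700 0.0000 0.0000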